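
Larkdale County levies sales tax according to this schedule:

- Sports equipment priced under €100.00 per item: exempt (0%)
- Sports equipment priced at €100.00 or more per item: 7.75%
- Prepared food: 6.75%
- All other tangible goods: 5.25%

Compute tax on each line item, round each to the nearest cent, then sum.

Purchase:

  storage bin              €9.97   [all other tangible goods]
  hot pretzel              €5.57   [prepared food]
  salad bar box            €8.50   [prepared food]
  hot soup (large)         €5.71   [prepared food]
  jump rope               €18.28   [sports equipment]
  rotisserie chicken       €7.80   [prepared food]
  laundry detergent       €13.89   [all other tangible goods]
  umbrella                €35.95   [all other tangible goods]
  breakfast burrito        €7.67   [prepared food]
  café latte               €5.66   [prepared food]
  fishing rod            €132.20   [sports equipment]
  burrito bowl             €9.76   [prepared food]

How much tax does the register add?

€16.82

Storage bin €9.97: all other tangible goods → 5.25% → €0.52
Hot pretzel €5.57: prepared food → 6.75% → €0.38
Salad bar box €8.50: prepared food → 6.75% → €0.57
Hot soup (large) €5.71: prepared food → 6.75% → €0.39
Jump rope €18.28: sports equipment, under €100.00 → 0% → €0.00
Rotisserie chicken €7.80: prepared food → 6.75% → €0.53
Laundry detergent €13.89: all other tangible goods → 5.25% → €0.73
Umbrella €35.95: all other tangible goods → 5.25% → €1.89
Breakfast burrito €7.67: prepared food → 6.75% → €0.52
Café latte €5.66: prepared food → 6.75% → €0.38
Fishing rod €132.20: sports equipment, €100.00 or more → 7.75% → €10.25
Burrito bowl €9.76: prepared food → 6.75% → €0.66
Total tax = €0.52 + €0.38 + €0.57 + €0.39 + €0.53 + €0.73 + €1.89 + €0.52 + €0.38 + €10.25 + €0.66 = €16.82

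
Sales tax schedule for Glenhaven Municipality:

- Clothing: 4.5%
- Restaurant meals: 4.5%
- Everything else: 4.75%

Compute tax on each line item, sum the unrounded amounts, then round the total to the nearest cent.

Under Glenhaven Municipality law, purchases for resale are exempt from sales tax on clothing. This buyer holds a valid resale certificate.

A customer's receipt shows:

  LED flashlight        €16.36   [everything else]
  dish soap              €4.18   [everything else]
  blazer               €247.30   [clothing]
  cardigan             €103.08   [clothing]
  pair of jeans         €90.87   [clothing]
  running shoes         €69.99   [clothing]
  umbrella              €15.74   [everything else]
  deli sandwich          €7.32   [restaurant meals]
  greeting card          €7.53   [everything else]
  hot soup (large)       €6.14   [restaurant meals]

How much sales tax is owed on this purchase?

€2.69

LED flashlight €16.36: everything else → 4.75% → €0.7771
Dish soap €4.18: everything else → 4.75% → €0.19855
Blazer €247.30: clothing, buyer-exempt → 0% → €0.00
Cardigan €103.08: clothing, buyer-exempt → 0% → €0.00
Pair of jeans €90.87: clothing, buyer-exempt → 0% → €0.00
Running shoes €69.99: clothing, buyer-exempt → 0% → €0.00
Umbrella €15.74: everything else → 4.75% → €0.74765
Deli sandwich €7.32: restaurant meals → 4.5% → €0.3294
Greeting card €7.53: everything else → 4.75% → €0.357675
Hot soup (large) €6.14: restaurant meals → 4.5% → €0.2763
Unrounded tax sum = €2.686675 → €2.69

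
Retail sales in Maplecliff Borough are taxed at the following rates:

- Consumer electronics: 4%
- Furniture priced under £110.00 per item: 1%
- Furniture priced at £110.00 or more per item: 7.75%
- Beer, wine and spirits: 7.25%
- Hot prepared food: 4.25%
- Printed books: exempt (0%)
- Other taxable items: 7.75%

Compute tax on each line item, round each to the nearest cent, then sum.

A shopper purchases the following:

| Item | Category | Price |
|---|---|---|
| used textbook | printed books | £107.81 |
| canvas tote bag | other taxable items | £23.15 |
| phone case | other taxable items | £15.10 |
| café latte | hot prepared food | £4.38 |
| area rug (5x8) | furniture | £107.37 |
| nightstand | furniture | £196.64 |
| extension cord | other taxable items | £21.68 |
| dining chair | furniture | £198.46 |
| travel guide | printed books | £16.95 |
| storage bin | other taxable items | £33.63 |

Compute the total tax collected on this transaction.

£39.13

Used textbook £107.81: printed books → 0% → £0.00
Canvas tote bag £23.15: other taxable items → 7.75% → £1.79
Phone case £15.10: other taxable items → 7.75% → £1.17
Café latte £4.38: hot prepared food → 4.25% → £0.19
Area rug (5x8) £107.37: furniture, under £110.00 → 1% → £1.07
Nightstand £196.64: furniture, £110.00 or more → 7.75% → £15.24
Extension cord £21.68: other taxable items → 7.75% → £1.68
Dining chair £198.46: furniture, £110.00 or more → 7.75% → £15.38
Travel guide £16.95: printed books → 0% → £0.00
Storage bin £33.63: other taxable items → 7.75% → £2.61
Total tax = £1.79 + £1.17 + £0.19 + £1.07 + £15.24 + £1.68 + £15.38 + £2.61 = £39.13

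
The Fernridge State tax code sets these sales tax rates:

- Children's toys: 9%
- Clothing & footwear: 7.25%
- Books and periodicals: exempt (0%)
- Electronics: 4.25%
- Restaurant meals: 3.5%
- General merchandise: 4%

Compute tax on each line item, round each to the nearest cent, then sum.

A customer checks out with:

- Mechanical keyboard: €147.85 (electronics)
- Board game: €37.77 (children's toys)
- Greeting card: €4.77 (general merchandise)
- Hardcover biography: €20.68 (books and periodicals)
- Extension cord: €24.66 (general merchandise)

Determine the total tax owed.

Mechanical keyboard €147.85: electronics → 4.25% → €6.28
Board game €37.77: children's toys → 9% → €3.40
Greeting card €4.77: general merchandise → 4% → €0.19
Hardcover biography €20.68: books and periodicals → 0% → €0.00
Extension cord €24.66: general merchandise → 4% → €0.99
Total tax = €6.28 + €3.40 + €0.19 + €0.99 = €10.86

€10.86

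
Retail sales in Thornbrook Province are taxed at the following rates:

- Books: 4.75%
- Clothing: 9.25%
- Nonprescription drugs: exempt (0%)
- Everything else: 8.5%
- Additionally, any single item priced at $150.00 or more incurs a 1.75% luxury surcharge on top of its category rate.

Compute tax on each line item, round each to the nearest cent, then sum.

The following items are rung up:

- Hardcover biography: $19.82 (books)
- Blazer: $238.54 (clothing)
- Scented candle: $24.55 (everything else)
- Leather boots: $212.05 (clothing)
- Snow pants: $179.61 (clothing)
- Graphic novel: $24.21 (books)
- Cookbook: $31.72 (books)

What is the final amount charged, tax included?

$805.52

Hardcover biography $19.82: books → 4.75% → $0.94
Blazer $238.54: clothing → 9.25% + 1.75% surcharge = 11% → $26.24
Scented candle $24.55: everything else → 8.5% → $2.09
Leather boots $212.05: clothing → 9.25% + 1.75% surcharge = 11% → $23.33
Snow pants $179.61: clothing → 9.25% + 1.75% surcharge = 11% → $19.76
Graphic novel $24.21: books → 4.75% → $1.15
Cookbook $31.72: books → 4.75% → $1.51
Subtotal = $730.50; tax = $75.02; total due = $805.52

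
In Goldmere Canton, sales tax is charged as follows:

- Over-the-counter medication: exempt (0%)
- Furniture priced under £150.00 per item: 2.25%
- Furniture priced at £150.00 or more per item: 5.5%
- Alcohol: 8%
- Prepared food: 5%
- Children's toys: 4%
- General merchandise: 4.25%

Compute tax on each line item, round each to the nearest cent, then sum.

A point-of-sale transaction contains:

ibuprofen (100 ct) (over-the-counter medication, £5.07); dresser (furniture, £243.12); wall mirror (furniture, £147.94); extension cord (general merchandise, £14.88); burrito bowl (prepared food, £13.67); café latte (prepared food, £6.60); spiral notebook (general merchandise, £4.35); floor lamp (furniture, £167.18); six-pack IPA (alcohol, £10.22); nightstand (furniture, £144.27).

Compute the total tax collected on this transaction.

£31.78

Ibuprofen (100 ct) £5.07: over-the-counter medication → 0% → £0.00
Dresser £243.12: furniture, £150.00 or more → 5.5% → £13.37
Wall mirror £147.94: furniture, under £150.00 → 2.25% → £3.33
Extension cord £14.88: general merchandise → 4.25% → £0.63
Burrito bowl £13.67: prepared food → 5% → £0.68
Café latte £6.60: prepared food → 5% → £0.33
Spiral notebook £4.35: general merchandise → 4.25% → £0.18
Floor lamp £167.18: furniture, £150.00 or more → 5.5% → £9.19
Six-pack IPA £10.22: alcohol → 8% → £0.82
Nightstand £144.27: furniture, under £150.00 → 2.25% → £3.25
Total tax = £13.37 + £3.33 + £0.63 + £0.68 + £0.33 + £0.18 + £9.19 + £0.82 + £3.25 = £31.78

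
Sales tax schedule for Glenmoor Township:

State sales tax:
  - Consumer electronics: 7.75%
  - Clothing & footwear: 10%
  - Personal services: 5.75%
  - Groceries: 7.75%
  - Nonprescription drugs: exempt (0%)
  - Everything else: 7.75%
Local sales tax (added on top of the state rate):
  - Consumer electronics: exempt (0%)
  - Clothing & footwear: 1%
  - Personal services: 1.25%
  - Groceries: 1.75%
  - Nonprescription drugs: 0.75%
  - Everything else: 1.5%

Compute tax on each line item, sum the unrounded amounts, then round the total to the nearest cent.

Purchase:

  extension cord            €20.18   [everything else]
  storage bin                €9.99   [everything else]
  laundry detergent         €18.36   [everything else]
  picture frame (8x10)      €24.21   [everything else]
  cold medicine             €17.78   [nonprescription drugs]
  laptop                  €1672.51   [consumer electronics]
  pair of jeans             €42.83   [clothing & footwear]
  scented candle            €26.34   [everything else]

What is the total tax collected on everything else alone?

€9.16

Extension cord €20.18: everything else → 7.75% + 1.5% local = 9.25% → €1.86665
Storage bin €9.99: everything else → 7.75% + 1.5% local = 9.25% → €0.924075
Laundry detergent €18.36: everything else → 7.75% + 1.5% local = 9.25% → €1.6983
Picture frame (8x10) €24.21: everything else → 7.75% + 1.5% local = 9.25% → €2.239425
Scented candle €26.34: everything else → 7.75% + 1.5% local = 9.25% → €2.43645
Tax on everything else: unrounded sum = €9.1649 → €9.16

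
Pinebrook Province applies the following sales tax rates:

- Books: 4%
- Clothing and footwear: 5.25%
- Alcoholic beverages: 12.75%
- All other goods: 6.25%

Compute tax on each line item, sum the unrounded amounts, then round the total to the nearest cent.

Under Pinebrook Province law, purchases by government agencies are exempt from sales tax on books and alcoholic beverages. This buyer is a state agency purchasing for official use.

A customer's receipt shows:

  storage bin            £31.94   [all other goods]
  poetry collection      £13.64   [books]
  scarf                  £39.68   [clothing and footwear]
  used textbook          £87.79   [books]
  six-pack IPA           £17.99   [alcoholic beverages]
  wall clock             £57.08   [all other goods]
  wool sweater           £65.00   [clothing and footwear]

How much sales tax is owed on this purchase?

Storage bin £31.94: all other goods → 6.25% → £1.99625
Poetry collection £13.64: books, buyer-exempt → 0% → £0.00
Scarf £39.68: clothing and footwear → 5.25% → £2.0832
Used textbook £87.79: books, buyer-exempt → 0% → £0.00
Six-pack IPA £17.99: alcoholic beverages, buyer-exempt → 0% → £0.00
Wall clock £57.08: all other goods → 6.25% → £3.5675
Wool sweater £65.00: clothing and footwear → 5.25% → £3.4125
Unrounded tax sum = £11.05945 → £11.06

£11.06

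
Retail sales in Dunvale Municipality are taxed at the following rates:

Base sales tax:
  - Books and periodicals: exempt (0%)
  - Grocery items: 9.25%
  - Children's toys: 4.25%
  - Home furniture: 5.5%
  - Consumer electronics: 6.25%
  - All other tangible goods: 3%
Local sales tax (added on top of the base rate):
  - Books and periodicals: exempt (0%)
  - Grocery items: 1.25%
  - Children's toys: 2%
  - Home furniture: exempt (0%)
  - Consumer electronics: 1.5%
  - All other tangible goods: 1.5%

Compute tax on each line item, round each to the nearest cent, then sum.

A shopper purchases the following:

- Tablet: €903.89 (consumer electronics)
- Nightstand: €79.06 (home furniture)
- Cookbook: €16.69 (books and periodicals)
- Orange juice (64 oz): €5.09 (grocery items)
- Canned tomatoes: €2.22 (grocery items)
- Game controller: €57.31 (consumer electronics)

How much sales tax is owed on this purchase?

€79.60

Tablet €903.89: consumer electronics → 6.25% + 1.5% local = 7.75% → €70.05
Nightstand €79.06: home furniture → 5.5% + 0% local = 5.5% → €4.35
Cookbook €16.69: books and periodicals → 0% + 0% local = 0% → €0.00
Orange juice (64 oz) €5.09: grocery items → 9.25% + 1.25% local = 10.5% → €0.53
Canned tomatoes €2.22: grocery items → 9.25% + 1.25% local = 10.5% → €0.23
Game controller €57.31: consumer electronics → 6.25% + 1.5% local = 7.75% → €4.44
Total tax = €70.05 + €4.35 + €0.53 + €0.23 + €4.44 = €79.60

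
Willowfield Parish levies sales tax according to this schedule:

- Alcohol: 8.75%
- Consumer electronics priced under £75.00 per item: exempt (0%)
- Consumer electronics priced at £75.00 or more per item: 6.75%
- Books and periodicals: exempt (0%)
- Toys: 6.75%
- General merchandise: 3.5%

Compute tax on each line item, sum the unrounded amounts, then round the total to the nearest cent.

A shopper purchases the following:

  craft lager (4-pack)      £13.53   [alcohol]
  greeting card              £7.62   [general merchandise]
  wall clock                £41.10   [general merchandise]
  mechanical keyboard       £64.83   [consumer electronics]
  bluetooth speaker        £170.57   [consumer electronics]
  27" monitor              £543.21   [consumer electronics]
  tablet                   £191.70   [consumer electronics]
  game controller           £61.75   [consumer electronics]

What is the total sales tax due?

£64.01

Craft lager (4-pack) £13.53: alcohol → 8.75% → £1.183875
Greeting card £7.62: general merchandise → 3.5% → £0.2667
Wall clock £41.10: general merchandise → 3.5% → £1.4385
Mechanical keyboard £64.83: consumer electronics, under £75.00 → 0% → £0.00
Bluetooth speaker £170.57: consumer electronics, £75.00 or more → 6.75% → £11.513475
27" monitor £543.21: consumer electronics, £75.00 or more → 6.75% → £36.666675
Tablet £191.70: consumer electronics, £75.00 or more → 6.75% → £12.93975
Game controller £61.75: consumer electronics, under £75.00 → 0% → £0.00
Unrounded tax sum = £64.008975 → £64.01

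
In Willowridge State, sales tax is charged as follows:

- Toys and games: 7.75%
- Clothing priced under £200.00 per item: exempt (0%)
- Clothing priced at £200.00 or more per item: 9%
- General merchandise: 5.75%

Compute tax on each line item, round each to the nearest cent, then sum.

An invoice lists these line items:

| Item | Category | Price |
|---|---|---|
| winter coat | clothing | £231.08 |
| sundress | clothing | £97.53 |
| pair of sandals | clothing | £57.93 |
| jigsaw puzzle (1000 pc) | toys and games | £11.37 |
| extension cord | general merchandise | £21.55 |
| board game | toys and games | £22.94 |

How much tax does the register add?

Winter coat £231.08: clothing, £200.00 or more → 9% → £20.80
Sundress £97.53: clothing, under £200.00 → 0% → £0.00
Pair of sandals £57.93: clothing, under £200.00 → 0% → £0.00
Jigsaw puzzle (1000 pc) £11.37: toys and games → 7.75% → £0.88
Extension cord £21.55: general merchandise → 5.75% → £1.24
Board game £22.94: toys and games → 7.75% → £1.78
Total tax = £20.80 + £0.88 + £1.24 + £1.78 = £24.70

£24.70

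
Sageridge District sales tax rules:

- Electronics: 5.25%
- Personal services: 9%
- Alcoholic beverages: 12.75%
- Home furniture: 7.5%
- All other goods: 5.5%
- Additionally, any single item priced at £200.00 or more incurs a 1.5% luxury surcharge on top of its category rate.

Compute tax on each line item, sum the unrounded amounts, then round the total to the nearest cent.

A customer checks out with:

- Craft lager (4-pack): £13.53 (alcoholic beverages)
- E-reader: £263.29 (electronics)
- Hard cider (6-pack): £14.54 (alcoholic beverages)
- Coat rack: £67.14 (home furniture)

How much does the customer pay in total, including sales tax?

Craft lager (4-pack) £13.53: alcoholic beverages → 12.75% → £1.725075
E-reader £263.29: electronics → 5.25% + 1.5% surcharge = 6.75% → £17.772075
Hard cider (6-pack) £14.54: alcoholic beverages → 12.75% → £1.85385
Coat rack £67.14: home furniture → 7.5% → £5.0355
Subtotal = £358.50; unrounded tax = £26.3865 → £26.39; total due = £384.89

£384.89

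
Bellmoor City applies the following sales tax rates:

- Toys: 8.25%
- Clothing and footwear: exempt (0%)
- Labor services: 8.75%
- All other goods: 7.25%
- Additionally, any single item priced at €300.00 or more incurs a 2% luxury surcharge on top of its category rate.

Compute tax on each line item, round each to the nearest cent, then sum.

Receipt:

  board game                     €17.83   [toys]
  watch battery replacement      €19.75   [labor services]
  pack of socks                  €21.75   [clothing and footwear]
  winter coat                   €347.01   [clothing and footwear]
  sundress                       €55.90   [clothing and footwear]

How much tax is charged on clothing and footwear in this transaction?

Pack of socks €21.75: clothing and footwear → 0% → €0.00
Winter coat €347.01: clothing and footwear → 0% + 2% surcharge = 2% → €6.94
Sundress €55.90: clothing and footwear → 0% → €0.00
Tax on clothing and footwear = €0.00 + €6.94 + €0.00 = €6.94

€6.94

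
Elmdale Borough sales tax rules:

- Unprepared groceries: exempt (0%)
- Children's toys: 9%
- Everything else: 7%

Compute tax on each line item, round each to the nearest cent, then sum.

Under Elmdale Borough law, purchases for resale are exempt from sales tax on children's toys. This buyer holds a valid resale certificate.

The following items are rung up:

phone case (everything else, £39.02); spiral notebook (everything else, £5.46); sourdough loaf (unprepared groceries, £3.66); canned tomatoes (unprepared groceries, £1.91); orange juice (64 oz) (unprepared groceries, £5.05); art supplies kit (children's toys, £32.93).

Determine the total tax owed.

Phone case £39.02: everything else → 7% → £2.73
Spiral notebook £5.46: everything else → 7% → £0.38
Sourdough loaf £3.66: unprepared groceries → 0% → £0.00
Canned tomatoes £1.91: unprepared groceries → 0% → £0.00
Orange juice (64 oz) £5.05: unprepared groceries → 0% → £0.00
Art supplies kit £32.93: children's toys, buyer-exempt → 0% → £0.00
Total tax = £2.73 + £0.38 = £3.11

£3.11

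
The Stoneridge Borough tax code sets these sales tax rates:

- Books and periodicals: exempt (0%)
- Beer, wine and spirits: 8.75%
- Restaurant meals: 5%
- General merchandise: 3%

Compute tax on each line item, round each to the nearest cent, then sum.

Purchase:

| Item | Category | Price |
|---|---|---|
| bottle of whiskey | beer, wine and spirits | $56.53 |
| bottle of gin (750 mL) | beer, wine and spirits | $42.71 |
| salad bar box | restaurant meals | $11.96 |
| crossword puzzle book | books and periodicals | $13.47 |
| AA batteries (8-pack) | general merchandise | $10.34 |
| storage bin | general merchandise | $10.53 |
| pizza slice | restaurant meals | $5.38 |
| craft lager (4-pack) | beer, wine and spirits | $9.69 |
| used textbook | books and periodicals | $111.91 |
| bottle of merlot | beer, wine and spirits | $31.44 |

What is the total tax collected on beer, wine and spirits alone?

$12.29

Bottle of whiskey $56.53: beer, wine and spirits → 8.75% → $4.95
Bottle of gin (750 mL) $42.71: beer, wine and spirits → 8.75% → $3.74
Craft lager (4-pack) $9.69: beer, wine and spirits → 8.75% → $0.85
Bottle of merlot $31.44: beer, wine and spirits → 8.75% → $2.75
Tax on beer, wine and spirits = $4.95 + $3.74 + $0.85 + $2.75 = $12.29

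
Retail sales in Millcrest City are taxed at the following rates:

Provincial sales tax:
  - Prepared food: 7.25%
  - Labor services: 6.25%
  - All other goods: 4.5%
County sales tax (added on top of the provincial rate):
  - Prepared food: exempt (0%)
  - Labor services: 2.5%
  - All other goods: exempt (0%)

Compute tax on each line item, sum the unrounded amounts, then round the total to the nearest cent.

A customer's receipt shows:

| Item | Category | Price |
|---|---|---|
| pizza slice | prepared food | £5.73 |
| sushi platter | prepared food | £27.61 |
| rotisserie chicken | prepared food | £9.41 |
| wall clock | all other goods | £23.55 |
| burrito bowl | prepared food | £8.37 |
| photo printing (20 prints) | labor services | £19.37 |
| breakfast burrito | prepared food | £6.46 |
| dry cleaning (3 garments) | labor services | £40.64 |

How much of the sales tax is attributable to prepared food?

Pizza slice £5.73: prepared food → 7.25% + 0% county = 7.25% → £0.415425
Sushi platter £27.61: prepared food → 7.25% + 0% county = 7.25% → £2.001725
Rotisserie chicken £9.41: prepared food → 7.25% + 0% county = 7.25% → £0.682225
Burrito bowl £8.37: prepared food → 7.25% + 0% county = 7.25% → £0.606825
Breakfast burrito £6.46: prepared food → 7.25% + 0% county = 7.25% → £0.46835
Tax on prepared food: unrounded sum = £4.17455 → £4.17

£4.17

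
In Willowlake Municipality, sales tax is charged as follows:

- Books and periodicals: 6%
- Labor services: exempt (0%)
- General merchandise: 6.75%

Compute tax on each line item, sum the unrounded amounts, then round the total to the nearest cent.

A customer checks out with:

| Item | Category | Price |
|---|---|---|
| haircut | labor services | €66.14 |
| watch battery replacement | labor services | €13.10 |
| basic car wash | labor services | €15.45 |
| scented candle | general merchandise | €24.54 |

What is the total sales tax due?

€1.66

Haircut €66.14: labor services → 0% → €0.00
Watch battery replacement €13.10: labor services → 0% → €0.00
Basic car wash €15.45: labor services → 0% → €0.00
Scented candle €24.54: general merchandise → 6.75% → €1.65645
Unrounded tax sum = €1.65645 → €1.66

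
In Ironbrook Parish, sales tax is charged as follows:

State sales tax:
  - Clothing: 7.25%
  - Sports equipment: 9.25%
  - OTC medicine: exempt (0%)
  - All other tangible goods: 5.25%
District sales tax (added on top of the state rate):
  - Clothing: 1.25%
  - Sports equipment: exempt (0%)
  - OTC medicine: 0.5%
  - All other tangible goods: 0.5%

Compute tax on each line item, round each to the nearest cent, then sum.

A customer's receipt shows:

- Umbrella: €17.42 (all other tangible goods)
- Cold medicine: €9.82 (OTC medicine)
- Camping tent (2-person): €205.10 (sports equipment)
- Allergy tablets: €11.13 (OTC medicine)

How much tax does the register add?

€20.08

Umbrella €17.42: all other tangible goods → 5.25% + 0.5% district = 5.75% → €1.00
Cold medicine €9.82: OTC medicine → 0% + 0.5% district = 0.5% → €0.05
Camping tent (2-person) €205.10: sports equipment → 9.25% + 0% district = 9.25% → €18.97
Allergy tablets €11.13: OTC medicine → 0% + 0.5% district = 0.5% → €0.06
Total tax = €1.00 + €0.05 + €18.97 + €0.06 = €20.08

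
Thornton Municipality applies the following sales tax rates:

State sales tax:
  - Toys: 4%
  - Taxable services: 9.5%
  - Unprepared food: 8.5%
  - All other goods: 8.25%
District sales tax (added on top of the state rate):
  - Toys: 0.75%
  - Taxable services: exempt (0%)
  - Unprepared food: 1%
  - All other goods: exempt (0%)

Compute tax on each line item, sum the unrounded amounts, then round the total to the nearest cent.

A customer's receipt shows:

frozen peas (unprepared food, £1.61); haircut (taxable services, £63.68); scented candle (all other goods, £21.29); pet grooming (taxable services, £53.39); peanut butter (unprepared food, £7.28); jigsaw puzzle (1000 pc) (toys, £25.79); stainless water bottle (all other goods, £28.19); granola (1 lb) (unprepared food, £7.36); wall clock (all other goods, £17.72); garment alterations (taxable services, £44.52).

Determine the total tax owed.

£23.66

Frozen peas £1.61: unprepared food → 8.5% + 1% district = 9.5% → £0.15295
Haircut £63.68: taxable services → 9.5% + 0% district = 9.5% → £6.0496
Scented candle £21.29: all other goods → 8.25% + 0% district = 8.25% → £1.756425
Pet grooming £53.39: taxable services → 9.5% + 0% district = 9.5% → £5.07205
Peanut butter £7.28: unprepared food → 8.5% + 1% district = 9.5% → £0.6916
Jigsaw puzzle (1000 pc) £25.79: toys → 4% + 0.75% district = 4.75% → £1.225025
Stainless water bottle £28.19: all other goods → 8.25% + 0% district = 8.25% → £2.325675
Granola (1 lb) £7.36: unprepared food → 8.5% + 1% district = 9.5% → £0.6992
Wall clock £17.72: all other goods → 8.25% + 0% district = 8.25% → £1.4619
Garment alterations £44.52: taxable services → 9.5% + 0% district = 9.5% → £4.2294
Unrounded tax sum = £23.663825 → £23.66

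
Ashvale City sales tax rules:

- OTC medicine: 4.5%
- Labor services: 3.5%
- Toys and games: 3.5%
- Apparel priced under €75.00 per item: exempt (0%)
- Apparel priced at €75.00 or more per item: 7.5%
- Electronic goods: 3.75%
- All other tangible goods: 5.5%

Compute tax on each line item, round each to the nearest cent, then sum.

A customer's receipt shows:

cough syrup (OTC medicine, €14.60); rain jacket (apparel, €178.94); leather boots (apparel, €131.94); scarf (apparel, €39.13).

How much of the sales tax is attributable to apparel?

€23.32

Rain jacket €178.94: apparel, €75.00 or more → 7.5% → €13.42
Leather boots €131.94: apparel, €75.00 or more → 7.5% → €9.90
Scarf €39.13: apparel, under €75.00 → 0% → €0.00
Tax on apparel = €13.42 + €9.90 + €0.00 = €23.32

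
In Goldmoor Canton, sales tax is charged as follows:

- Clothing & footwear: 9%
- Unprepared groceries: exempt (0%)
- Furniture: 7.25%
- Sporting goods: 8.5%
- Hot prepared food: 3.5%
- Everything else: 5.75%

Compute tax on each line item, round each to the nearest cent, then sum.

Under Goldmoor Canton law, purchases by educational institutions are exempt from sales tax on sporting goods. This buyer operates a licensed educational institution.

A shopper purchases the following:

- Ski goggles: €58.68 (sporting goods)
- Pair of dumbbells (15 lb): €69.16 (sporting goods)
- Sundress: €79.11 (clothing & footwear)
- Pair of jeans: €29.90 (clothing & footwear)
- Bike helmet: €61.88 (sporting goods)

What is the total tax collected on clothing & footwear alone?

€9.81

Sundress €79.11: clothing & footwear → 9% → €7.12
Pair of jeans €29.90: clothing & footwear → 9% → €2.69
Tax on clothing & footwear = €7.12 + €2.69 = €9.81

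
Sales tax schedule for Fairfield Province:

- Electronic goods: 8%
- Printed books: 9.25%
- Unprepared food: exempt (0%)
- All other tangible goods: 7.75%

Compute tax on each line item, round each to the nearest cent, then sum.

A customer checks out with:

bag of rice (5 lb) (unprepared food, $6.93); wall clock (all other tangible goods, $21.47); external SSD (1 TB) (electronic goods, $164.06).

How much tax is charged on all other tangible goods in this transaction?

$1.66

Wall clock $21.47: all other tangible goods → 7.75% → $1.66
Tax on all other tangible goods = $1.66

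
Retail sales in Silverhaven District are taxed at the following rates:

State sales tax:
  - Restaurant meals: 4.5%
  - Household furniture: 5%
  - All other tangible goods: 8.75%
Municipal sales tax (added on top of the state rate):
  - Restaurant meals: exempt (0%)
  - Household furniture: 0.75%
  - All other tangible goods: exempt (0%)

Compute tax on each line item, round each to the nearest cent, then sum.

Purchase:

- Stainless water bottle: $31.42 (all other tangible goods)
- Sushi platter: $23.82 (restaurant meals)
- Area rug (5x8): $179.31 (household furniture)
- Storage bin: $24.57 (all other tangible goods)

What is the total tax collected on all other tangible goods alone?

Stainless water bottle $31.42: all other tangible goods → 8.75% + 0% municipal = 8.75% → $2.75
Storage bin $24.57: all other tangible goods → 8.75% + 0% municipal = 8.75% → $2.15
Tax on all other tangible goods = $2.75 + $2.15 = $4.90

$4.90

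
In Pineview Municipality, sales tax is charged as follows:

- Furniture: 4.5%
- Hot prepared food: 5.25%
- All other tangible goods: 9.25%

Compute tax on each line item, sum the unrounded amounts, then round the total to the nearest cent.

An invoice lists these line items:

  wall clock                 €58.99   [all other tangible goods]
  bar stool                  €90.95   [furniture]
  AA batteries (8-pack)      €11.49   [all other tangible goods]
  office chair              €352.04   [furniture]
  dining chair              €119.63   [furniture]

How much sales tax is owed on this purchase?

Wall clock €58.99: all other tangible goods → 9.25% → €5.456575
Bar stool €90.95: furniture → 4.5% → €4.09275
AA batteries (8-pack) €11.49: all other tangible goods → 9.25% → €1.062825
Office chair €352.04: furniture → 4.5% → €15.8418
Dining chair €119.63: furniture → 4.5% → €5.38335
Unrounded tax sum = €31.8373 → €31.84

€31.84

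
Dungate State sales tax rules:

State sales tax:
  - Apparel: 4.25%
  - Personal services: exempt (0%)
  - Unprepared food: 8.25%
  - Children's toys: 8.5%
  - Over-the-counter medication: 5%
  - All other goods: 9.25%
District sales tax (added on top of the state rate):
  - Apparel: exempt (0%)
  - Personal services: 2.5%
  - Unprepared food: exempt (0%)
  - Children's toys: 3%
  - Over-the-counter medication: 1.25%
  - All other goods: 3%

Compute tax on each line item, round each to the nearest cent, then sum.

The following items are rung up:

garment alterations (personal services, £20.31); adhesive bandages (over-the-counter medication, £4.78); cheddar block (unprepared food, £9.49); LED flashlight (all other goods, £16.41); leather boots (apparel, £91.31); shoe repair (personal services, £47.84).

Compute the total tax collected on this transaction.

£8.68

Garment alterations £20.31: personal services → 0% + 2.5% district = 2.5% → £0.51
Adhesive bandages £4.78: over-the-counter medication → 5% + 1.25% district = 6.25% → £0.30
Cheddar block £9.49: unprepared food → 8.25% + 0% district = 8.25% → £0.78
LED flashlight £16.41: all other goods → 9.25% + 3% district = 12.25% → £2.01
Leather boots £91.31: apparel → 4.25% + 0% district = 4.25% → £3.88
Shoe repair £47.84: personal services → 0% + 2.5% district = 2.5% → £1.20
Total tax = £0.51 + £0.30 + £0.78 + £2.01 + £3.88 + £1.20 = £8.68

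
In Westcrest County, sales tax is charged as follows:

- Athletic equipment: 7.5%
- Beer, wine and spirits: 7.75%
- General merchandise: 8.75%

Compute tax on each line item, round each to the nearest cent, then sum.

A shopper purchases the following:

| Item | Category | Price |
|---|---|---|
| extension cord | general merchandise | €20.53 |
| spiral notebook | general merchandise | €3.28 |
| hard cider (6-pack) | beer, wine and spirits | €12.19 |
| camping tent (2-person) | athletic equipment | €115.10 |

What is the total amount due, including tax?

€162.76

Extension cord €20.53: general merchandise → 8.75% → €1.80
Spiral notebook €3.28: general merchandise → 8.75% → €0.29
Hard cider (6-pack) €12.19: beer, wine and spirits → 7.75% → €0.94
Camping tent (2-person) €115.10: athletic equipment → 7.5% → €8.63
Subtotal = €151.10; tax = €11.66; total due = €162.76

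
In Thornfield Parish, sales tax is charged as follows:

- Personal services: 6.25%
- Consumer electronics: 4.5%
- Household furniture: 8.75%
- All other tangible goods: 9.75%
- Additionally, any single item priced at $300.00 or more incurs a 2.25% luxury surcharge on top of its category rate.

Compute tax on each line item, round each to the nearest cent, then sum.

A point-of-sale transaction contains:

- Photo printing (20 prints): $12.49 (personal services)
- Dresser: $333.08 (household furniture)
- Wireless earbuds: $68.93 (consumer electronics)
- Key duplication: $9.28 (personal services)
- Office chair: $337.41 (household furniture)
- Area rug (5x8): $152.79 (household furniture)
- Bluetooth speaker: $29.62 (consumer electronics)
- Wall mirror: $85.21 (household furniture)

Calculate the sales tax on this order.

$100.38

Photo printing (20 prints) $12.49: personal services → 6.25% → $0.78
Dresser $333.08: household furniture → 8.75% + 2.25% surcharge = 11% → $36.64
Wireless earbuds $68.93: consumer electronics → 4.5% → $3.10
Key duplication $9.28: personal services → 6.25% → $0.58
Office chair $337.41: household furniture → 8.75% + 2.25% surcharge = 11% → $37.12
Area rug (5x8) $152.79: household furniture → 8.75% → $13.37
Bluetooth speaker $29.62: consumer electronics → 4.5% → $1.33
Wall mirror $85.21: household furniture → 8.75% → $7.46
Total tax = $0.78 + $36.64 + $3.10 + $0.58 + $37.12 + $13.37 + $1.33 + $7.46 = $100.38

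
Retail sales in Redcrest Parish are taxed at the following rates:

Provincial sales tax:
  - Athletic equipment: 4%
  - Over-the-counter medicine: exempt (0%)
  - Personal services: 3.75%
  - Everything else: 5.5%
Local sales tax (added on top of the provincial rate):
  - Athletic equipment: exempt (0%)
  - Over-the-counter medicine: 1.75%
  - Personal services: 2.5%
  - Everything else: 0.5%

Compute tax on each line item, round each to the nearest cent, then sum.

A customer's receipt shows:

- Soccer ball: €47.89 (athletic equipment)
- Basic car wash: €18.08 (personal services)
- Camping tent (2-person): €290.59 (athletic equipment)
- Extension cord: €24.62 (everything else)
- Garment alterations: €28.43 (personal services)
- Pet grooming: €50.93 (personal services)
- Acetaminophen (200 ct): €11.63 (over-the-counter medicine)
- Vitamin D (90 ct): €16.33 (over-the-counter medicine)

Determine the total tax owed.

Soccer ball €47.89: athletic equipment → 4% + 0% local = 4% → €1.92
Basic car wash €18.08: personal services → 3.75% + 2.5% local = 6.25% → €1.13
Camping tent (2-person) €290.59: athletic equipment → 4% + 0% local = 4% → €11.62
Extension cord €24.62: everything else → 5.5% + 0.5% local = 6% → €1.48
Garment alterations €28.43: personal services → 3.75% + 2.5% local = 6.25% → €1.78
Pet grooming €50.93: personal services → 3.75% + 2.5% local = 6.25% → €3.18
Acetaminophen (200 ct) €11.63: over-the-counter medicine → 0% + 1.75% local = 1.75% → €0.20
Vitamin D (90 ct) €16.33: over-the-counter medicine → 0% + 1.75% local = 1.75% → €0.29
Total tax = €1.92 + €1.13 + €11.62 + €1.48 + €1.78 + €3.18 + €0.20 + €0.29 = €21.60

€21.60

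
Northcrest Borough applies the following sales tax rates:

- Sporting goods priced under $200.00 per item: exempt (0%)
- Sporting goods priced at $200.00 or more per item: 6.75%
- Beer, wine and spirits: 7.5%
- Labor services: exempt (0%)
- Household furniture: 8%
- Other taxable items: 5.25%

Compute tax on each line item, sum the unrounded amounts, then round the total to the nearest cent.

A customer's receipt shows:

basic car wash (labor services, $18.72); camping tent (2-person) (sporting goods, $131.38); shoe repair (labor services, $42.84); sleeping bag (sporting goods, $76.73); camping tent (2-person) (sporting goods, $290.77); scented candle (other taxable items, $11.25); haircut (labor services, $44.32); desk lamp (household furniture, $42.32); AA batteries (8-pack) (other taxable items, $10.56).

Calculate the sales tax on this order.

$24.16

Basic car wash $18.72: labor services → 0% → $0.00
Camping tent (2-person) $131.38: sporting goods, under $200.00 → 0% → $0.00
Shoe repair $42.84: labor services → 0% → $0.00
Sleeping bag $76.73: sporting goods, under $200.00 → 0% → $0.00
Camping tent (2-person) $290.77: sporting goods, $200.00 or more → 6.75% → $19.626975
Scented candle $11.25: other taxable items → 5.25% → $0.590625
Haircut $44.32: labor services → 0% → $0.00
Desk lamp $42.32: household furniture → 8% → $3.3856
AA batteries (8-pack) $10.56: other taxable items → 5.25% → $0.5544
Unrounded tax sum = $24.1576 → $24.16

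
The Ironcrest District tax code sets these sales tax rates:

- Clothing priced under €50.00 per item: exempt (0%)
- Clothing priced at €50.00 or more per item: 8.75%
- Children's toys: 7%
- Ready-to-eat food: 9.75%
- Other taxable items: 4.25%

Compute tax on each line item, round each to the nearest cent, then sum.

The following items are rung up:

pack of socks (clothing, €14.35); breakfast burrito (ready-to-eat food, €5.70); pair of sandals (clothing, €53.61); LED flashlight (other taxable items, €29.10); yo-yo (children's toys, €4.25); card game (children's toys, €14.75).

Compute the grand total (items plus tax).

€129.58

Pack of socks €14.35: clothing, under €50.00 → 0% → €0.00
Breakfast burrito €5.70: ready-to-eat food → 9.75% → €0.56
Pair of sandals €53.61: clothing, €50.00 or more → 8.75% → €4.69
LED flashlight €29.10: other taxable items → 4.25% → €1.24
Yo-yo €4.25: children's toys → 7% → €0.30
Card game €14.75: children's toys → 7% → €1.03
Subtotal = €121.76; tax = €7.82; total due = €129.58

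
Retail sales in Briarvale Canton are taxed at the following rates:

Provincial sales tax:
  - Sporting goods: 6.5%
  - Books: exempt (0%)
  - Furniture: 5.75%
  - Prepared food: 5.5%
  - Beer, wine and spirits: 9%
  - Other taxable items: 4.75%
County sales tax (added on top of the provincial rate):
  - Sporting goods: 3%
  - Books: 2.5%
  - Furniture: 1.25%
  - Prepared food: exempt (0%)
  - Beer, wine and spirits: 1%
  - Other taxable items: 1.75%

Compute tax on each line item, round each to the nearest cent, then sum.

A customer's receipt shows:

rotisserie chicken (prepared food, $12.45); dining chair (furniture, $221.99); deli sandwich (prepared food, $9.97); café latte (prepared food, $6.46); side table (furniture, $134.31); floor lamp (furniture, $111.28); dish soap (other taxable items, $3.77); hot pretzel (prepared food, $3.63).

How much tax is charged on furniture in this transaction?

Dining chair $221.99: furniture → 5.75% + 1.25% county = 7% → $15.54
Side table $134.31: furniture → 5.75% + 1.25% county = 7% → $9.40
Floor lamp $111.28: furniture → 5.75% + 1.25% county = 7% → $7.79
Tax on furniture = $15.54 + $9.40 + $7.79 = $32.73

$32.73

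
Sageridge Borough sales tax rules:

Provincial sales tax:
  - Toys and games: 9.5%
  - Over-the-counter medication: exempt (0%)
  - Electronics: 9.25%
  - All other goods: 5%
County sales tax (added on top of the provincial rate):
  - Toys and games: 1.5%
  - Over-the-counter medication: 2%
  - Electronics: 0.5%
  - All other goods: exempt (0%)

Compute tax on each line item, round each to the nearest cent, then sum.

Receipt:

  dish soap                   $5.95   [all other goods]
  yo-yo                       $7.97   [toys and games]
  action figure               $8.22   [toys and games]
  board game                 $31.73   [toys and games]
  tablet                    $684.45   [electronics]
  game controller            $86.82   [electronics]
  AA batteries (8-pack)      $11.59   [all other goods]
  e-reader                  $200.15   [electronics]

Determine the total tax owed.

$100.85

Dish soap $5.95: all other goods → 5% + 0% county = 5% → $0.30
Yo-yo $7.97: toys and games → 9.5% + 1.5% county = 11% → $0.88
Action figure $8.22: toys and games → 9.5% + 1.5% county = 11% → $0.90
Board game $31.73: toys and games → 9.5% + 1.5% county = 11% → $3.49
Tablet $684.45: electronics → 9.25% + 0.5% county = 9.75% → $66.73
Game controller $86.82: electronics → 9.25% + 0.5% county = 9.75% → $8.46
AA batteries (8-pack) $11.59: all other goods → 5% + 0% county = 5% → $0.58
E-reader $200.15: electronics → 9.25% + 0.5% county = 9.75% → $19.51
Total tax = $0.30 + $0.88 + $0.90 + $3.49 + $66.73 + $8.46 + $0.58 + $19.51 = $100.85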